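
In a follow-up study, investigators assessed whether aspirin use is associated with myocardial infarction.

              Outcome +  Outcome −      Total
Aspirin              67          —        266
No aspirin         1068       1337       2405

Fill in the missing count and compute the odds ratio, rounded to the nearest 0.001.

The missing cell is in the exposed row: 266 − 67 = 199.
So a = 67, b = 199, c = 1068, d = 1337.
OR = (a·d)/(b·c) = (67 × 1337) / (199 × 1068) = 89579 / 212532 = 0.42148

0.421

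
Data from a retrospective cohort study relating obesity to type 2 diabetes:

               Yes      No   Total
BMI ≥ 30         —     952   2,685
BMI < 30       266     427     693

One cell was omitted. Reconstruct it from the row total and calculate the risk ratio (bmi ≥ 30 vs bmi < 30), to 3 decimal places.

The missing cell is in the exposed row: 2685 − 952 = 1733.
So a = 1733, b = 952, c = 266, d = 427.
RR = [a/(a+b)] / [c/(c+d)] = (1733/2685) / (266/693) = 0.64544/0.38384 = 1.68153

1.682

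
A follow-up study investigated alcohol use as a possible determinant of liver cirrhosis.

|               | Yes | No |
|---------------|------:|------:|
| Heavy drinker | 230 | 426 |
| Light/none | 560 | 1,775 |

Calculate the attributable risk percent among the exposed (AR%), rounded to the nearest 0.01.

31.60

Cells: a = 230, b = 426, c = 560, d = 1775.
Risk in exposed = 230/656 = 0.35061; risk in unexposed = 560/2335 = 0.23983.
RR = 0.35061/0.23983 = 1.46192
AR% = (RR − 1)/RR × 100 = (1.46192 − 1)/1.46192 × 100 = 31.5967%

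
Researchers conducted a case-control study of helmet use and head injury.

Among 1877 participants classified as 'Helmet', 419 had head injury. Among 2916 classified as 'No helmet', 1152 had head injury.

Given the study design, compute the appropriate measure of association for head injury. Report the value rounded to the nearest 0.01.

From the description: a = 419, b = 1458, c = 1152, d = 1764.
This is a case-control study: participants were sampled on outcome status, so risks in the source population cannot be estimated directly — relative risk is not valid here. The odds ratio is the appropriate measure.
OR = (a·d)/(b·c) = (419 × 1764) / (1458 × 1152) = 739116 / 1679616 = 0.44005

0.44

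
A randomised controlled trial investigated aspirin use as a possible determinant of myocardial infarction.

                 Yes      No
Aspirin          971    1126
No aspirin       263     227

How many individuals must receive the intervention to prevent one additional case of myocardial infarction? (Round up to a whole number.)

Risk in treated group = 971/2097 = 0.46304; risk in control = 263/490 = 0.53673.
Absolute risk reduction = 0.53673 − 0.46304 = 0.07369
NNT = 1 / ARR = 1 / 0.07369 = 13.570 → round up → 14

14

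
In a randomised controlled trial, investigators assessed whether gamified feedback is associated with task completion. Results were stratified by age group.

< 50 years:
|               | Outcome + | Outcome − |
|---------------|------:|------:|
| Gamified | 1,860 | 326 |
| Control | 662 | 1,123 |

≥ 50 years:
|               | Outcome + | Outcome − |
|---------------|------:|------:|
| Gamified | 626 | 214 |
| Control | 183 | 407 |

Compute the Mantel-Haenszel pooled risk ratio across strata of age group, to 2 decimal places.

RR_MH = Σ(aᵢ·n₀ᵢ/nᵢ) / Σ(cᵢ·n₁ᵢ/nᵢ), with n₁ᵢ = aᵢ+bᵢ (exposed), n₀ᵢ = cᵢ+dᵢ (unexposed), nᵢ = n₁ᵢ+n₀ᵢ.
Stratum 1 (< 50 years): n₁ = 2186, n₀ = 1785, n = 3971; a·n₀/n = 1860·1785/3971 = 836.0866; c·n₁/n = 662·2186/3971 = 364.4251
Stratum 2 (≥ 50 years): n₁ = 840, n₀ = 590, n = 1430; a·n₀/n = 626·590/1430 = 258.2797; c·n₁/n = 183·840/1430 = 107.4965
RR_MH = (836.0866 + 258.2797) / (364.4251 + 107.4965) = 1094.3663 / 471.9216 = 2.31896

2.32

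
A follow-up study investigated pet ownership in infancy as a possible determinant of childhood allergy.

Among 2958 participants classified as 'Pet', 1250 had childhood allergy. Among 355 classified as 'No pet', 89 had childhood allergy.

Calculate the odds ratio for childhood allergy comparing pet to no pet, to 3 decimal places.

2.187

From the description: a = 1250, b = 1708, c = 89, d = 266.
OR = (a·d)/(b·c) = (1250 × 266) / (1708 × 89) = 332500 / 152012 = 2.18733
The odds of childhood allergy are about 2.19 times as high in the pet group.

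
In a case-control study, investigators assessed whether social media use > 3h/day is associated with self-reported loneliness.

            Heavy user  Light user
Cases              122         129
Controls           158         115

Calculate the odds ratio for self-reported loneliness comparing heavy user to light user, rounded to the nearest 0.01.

0.69

Reading the table with exposure as columns: a = 122 (Heavy user, case), b = 158 (Heavy user, non-case), c = 129 (Light user, case), d = 115.
OR = (a·d)/(b·c) = (122 × 115) / (158 × 129) = 14030 / 20382 = 0.68835
Exposure is associated with lower odds of self-reported loneliness (OR = 0.69 < 1).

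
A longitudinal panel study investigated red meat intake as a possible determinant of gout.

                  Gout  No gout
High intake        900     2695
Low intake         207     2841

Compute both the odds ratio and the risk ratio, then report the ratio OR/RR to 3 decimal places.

1.243

Cells: a = 900, b = 2695, c = 207, d = 2841.
OR = (900·2841)/(2695·207) = 2556900/557865 = 4.58337
Risk in exposed = 900/3595 = 0.25035; risk in unexposed = 207/3048 = 0.06791; RR = 3.68628
OR/RR = 4.58337 / 3.68628 = 1.24336
The outcome is not rare, so the OR lies further from 1 than the RR.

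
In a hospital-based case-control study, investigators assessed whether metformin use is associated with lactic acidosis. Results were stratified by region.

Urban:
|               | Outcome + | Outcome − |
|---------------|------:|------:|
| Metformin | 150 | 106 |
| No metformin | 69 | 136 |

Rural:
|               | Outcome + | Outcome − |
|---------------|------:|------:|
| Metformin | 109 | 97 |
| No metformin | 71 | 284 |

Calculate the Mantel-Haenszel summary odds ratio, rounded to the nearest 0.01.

3.53

OR_MH = Σ(aᵢdᵢ/nᵢ) / Σ(bᵢcᵢ/nᵢ), where nᵢ is the stratum total.
Stratum 1 (Urban): n = 461; a·d/n = 150·136/461 = 44.2516; b·c/n = 106·69/461 = 15.8655
Stratum 2 (Rural): n = 561; a·d/n = 109·284/561 = 55.1800; b·c/n = 97·71/561 = 12.2763
OR_MH = (44.2516 + 55.1800) / (15.8655 + 12.2763) = 99.4317 / 28.1418 = 3.53324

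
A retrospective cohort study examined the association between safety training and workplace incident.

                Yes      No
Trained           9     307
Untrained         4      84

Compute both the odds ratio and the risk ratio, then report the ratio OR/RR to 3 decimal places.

Cells: a = 9, b = 307, c = 4, d = 84.
OR = (9·84)/(307·4) = 756/1228 = 0.61564
Risk in exposed = 9/316 = 0.02848; risk in unexposed = 4/88 = 0.04545; RR = 0.62658
OR/RR = 0.61564 / 0.62658 = 0.98253
The outcome is rare in both groups, so OR ≈ RR (ratio near 1).

0.983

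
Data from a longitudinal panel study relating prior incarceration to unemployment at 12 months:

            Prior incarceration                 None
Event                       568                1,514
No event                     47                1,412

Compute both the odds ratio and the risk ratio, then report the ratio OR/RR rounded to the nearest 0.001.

Reading the table with exposure as columns: a = 568 (Prior incarceration, case), b = 47 (Prior incarceration, non-case), c = 1514 (None, case), d = 1412.
OR = (568·1412)/(47·1514) = 802016/71158 = 11.27092
Risk in exposed = 568/615 = 0.92358; risk in unexposed = 1514/2926 = 0.51743; RR = 1.78493
OR/RR = 11.27092 / 1.78493 = 6.31448
The outcome is not rare, so the OR lies further from 1 than the RR.

6.314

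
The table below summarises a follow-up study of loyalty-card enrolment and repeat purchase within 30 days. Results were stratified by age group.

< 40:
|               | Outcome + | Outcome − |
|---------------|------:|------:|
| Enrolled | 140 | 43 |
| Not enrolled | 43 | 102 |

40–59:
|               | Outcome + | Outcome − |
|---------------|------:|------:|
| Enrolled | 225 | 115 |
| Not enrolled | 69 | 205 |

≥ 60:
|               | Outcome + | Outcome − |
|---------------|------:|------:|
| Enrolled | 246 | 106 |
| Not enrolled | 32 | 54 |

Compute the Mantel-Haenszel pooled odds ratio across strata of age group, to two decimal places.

5.66

OR_MH = Σ(aᵢdᵢ/nᵢ) / Σ(bᵢcᵢ/nᵢ), where nᵢ is the stratum total.
Stratum 1 (< 40): n = 328; a·d/n = 140·102/328 = 43.5366; b·c/n = 43·43/328 = 5.6372
Stratum 2 (40–59): n = 614; a·d/n = 225·205/614 = 75.1221; b·c/n = 115·69/614 = 12.9235
Stratum 3 (≥ 60): n = 438; a·d/n = 246·54/438 = 30.3288; b·c/n = 106·32/438 = 7.7443
OR_MH = (43.5366 + 75.1221 + 30.3288) / (5.6372 + 12.9235 + 7.7443) = 148.9875 / 26.3049 = 5.66386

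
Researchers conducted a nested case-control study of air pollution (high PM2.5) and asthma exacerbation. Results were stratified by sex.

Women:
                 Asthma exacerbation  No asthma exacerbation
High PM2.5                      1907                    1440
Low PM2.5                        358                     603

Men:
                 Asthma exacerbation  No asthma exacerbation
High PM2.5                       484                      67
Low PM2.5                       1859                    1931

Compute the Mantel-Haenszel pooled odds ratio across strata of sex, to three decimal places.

OR_MH = Σ(aᵢdᵢ/nᵢ) / Σ(bᵢcᵢ/nᵢ), where nᵢ is the stratum total.
Stratum 1 (Women): n = 4308; a·d/n = 1907·603/4308 = 266.9269; b·c/n = 1440·358/4308 = 119.6657
Stratum 2 (Men): n = 4341; a·d/n = 484·1931/4341 = 215.2969; b·c/n = 67·1859/4341 = 28.6922
OR_MH = (266.9269 + 215.2969) / (119.6657 + 28.6922) = 482.2238 / 148.3580 = 3.25041

3.250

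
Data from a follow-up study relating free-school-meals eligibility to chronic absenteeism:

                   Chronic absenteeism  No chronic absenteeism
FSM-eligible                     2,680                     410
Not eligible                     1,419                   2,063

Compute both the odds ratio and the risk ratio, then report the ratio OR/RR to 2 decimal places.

Cells: a = 2680, b = 410, c = 1419, d = 2063.
OR = (2680·2063)/(410·1419) = 5528840/581790 = 9.50315
Risk in exposed = 2680/3090 = 0.86731; risk in unexposed = 1419/3482 = 0.40752; RR = 2.12825
OR/RR = 9.50315 / 2.12825 = 4.46524
The outcome is not rare, so the OR lies further from 1 than the RR.

4.47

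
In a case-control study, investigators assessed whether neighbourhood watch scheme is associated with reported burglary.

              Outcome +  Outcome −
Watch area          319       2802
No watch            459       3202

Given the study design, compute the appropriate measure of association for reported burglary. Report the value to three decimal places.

Cells: a = 319, b = 2802, c = 459, d = 3202.
This is a case-control study: participants were sampled on outcome status, so risks in the source population cannot be estimated directly — relative risk is not valid here. The odds ratio is the appropriate measure.
OR = (a·d)/(b·c) = (319 × 3202) / (2802 × 459) = 1021438 / 1286118 = 0.79420

0.794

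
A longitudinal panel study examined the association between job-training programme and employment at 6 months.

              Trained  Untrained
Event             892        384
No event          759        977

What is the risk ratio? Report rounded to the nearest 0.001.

Reading the table with exposure as columns: a = 892 (Trained, case), b = 759 (Trained, non-case), c = 384 (Untrained, case), d = 977.
Risk in exposed = 892/1651 = 0.54028; risk in unexposed = 384/1361 = 0.28215.
RR = 0.54028 / 0.28215 = 1.91489
The risk among the exposed is 1.91 times that among the unexposed.

1.915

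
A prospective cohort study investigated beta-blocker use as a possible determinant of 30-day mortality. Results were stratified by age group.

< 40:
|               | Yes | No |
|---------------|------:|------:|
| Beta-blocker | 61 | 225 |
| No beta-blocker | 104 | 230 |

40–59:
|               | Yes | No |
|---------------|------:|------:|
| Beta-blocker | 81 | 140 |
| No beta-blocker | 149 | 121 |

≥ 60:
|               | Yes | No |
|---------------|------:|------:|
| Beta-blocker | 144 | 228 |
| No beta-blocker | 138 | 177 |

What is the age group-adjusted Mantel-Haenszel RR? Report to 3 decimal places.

0.756

RR_MH = Σ(aᵢ·n₀ᵢ/nᵢ) / Σ(cᵢ·n₁ᵢ/nᵢ), with n₁ᵢ = aᵢ+bᵢ (exposed), n₀ᵢ = cᵢ+dᵢ (unexposed), nᵢ = n₁ᵢ+n₀ᵢ.
Stratum 1 (< 40): n₁ = 286, n₀ = 334, n = 620; a·n₀/n = 61·334/620 = 32.8613; c·n₁/n = 104·286/620 = 47.9742
Stratum 2 (40–59): n₁ = 221, n₀ = 270, n = 491; a·n₀/n = 81·270/491 = 44.5418; c·n₁/n = 149·221/491 = 67.0652
Stratum 3 (≥ 60): n₁ = 372, n₀ = 315, n = 687; a·n₀/n = 144·315/687 = 66.0262; c·n₁/n = 138·372/687 = 74.7249
RR_MH = (32.8613 + 44.5418 + 66.0262) / (47.9742 + 67.0652 + 74.7249) = 143.4292 / 189.7643 = 0.75583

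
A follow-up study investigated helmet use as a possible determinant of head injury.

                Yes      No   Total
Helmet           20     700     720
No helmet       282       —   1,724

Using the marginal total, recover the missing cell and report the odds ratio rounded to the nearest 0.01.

0.15

The missing cell is in the unexposed row: 1724 − 282 = 1442.
So a = 20, b = 700, c = 282, d = 1442.
OR = (a·d)/(b·c) = (20 × 1442) / (700 × 282) = 28840 / 197400 = 0.14610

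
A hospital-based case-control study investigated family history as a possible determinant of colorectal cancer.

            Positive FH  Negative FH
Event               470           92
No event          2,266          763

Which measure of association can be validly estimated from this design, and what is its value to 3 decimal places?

1.720

Reading the table with exposure as columns: a = 470 (Positive FH, case), b = 2266 (Positive FH, non-case), c = 92 (Negative FH, case), d = 763.
This is a hospital-based case-control study: participants were sampled on outcome status, so risks in the source population cannot be estimated directly — relative risk is not valid here. The odds ratio is the appropriate measure.
OR = (a·d)/(b·c) = (470 × 763) / (2266 × 92) = 358610 / 208472 = 1.72018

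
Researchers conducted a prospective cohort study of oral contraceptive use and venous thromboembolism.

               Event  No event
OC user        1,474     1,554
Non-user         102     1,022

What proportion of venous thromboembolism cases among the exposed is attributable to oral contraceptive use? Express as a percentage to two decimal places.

Cells: a = 1474, b = 1554, c = 102, d = 1022.
Risk in exposed = 1474/3028 = 0.48679; risk in unexposed = 102/1124 = 0.09075.
RR = 0.48679/0.09075 = 5.36423
AR% = (RR − 1)/RR × 100 = (5.36423 − 1)/5.36423 × 100 = 81.3580%

81.36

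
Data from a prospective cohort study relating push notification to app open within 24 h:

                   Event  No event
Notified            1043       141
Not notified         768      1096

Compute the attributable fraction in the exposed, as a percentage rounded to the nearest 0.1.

Cells: a = 1043, b = 141, c = 768, d = 1096.
Risk in exposed = 1043/1184 = 0.88091; risk in unexposed = 768/1864 = 0.41202.
RR = 0.88091/0.41202 = 2.13805
AR% = (RR − 1)/RR × 100 = (2.13805 − 1)/2.13805 × 100 = 53.2283%

53.2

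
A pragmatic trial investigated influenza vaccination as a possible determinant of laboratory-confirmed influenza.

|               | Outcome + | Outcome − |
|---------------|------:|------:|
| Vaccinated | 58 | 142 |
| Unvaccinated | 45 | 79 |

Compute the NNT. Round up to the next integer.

14

Risk in treated group = 58/200 = 0.29000; risk in control = 45/124 = 0.36290.
Absolute risk reduction = 0.36290 − 0.29000 = 0.07290
NNT = 1 / ARR = 1 / 0.07290 = 13.717 → round up → 14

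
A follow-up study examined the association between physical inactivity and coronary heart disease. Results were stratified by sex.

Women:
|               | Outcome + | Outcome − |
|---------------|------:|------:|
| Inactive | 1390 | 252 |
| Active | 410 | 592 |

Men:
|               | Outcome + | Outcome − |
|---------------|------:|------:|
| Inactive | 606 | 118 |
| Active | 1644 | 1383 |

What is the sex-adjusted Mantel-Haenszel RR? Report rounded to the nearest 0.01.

RR_MH = Σ(aᵢ·n₀ᵢ/nᵢ) / Σ(cᵢ·n₁ᵢ/nᵢ), with n₁ᵢ = aᵢ+bᵢ (exposed), n₀ᵢ = cᵢ+dᵢ (unexposed), nᵢ = n₁ᵢ+n₀ᵢ.
Stratum 1 (Women): n₁ = 1642, n₀ = 1002, n = 2644; a·n₀/n = 1390·1002/2644 = 526.7700; c·n₁/n = 410·1642/2644 = 254.6218
Stratum 2 (Men): n₁ = 724, n₀ = 3027, n = 3751; a·n₀/n = 606·3027/3751 = 489.0328; c·n₁/n = 1644·724/3751 = 317.3170
RR_MH = (526.7700 + 489.0328) / (254.6218 + 317.3170) = 1015.8028 / 571.9388 = 1.77607

1.78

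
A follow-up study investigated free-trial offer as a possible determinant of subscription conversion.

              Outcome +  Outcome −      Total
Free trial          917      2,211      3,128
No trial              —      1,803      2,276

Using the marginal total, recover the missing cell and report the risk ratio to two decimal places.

The missing cell is in the unexposed row: 2276 − 1803 = 473.
So a = 917, b = 2211, c = 473, d = 1803.
RR = [a/(a+b)] / [c/(c+d)] = (917/3128) / (473/2276) = 0.29316/0.20782 = 1.41063

1.41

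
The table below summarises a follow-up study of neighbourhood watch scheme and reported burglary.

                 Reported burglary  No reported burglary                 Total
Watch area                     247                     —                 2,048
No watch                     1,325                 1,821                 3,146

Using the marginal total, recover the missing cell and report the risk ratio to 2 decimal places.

The missing cell is in the exposed row: 2048 − 247 = 1801.
So a = 247, b = 1801, c = 1325, d = 1821.
RR = [a/(a+b)] / [c/(c+d)] = (247/2048) / (1325/3146) = 0.12061/0.42117 = 0.28636

0.29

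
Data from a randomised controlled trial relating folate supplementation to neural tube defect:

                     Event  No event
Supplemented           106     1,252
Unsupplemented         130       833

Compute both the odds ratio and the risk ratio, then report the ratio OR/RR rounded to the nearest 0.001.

0.938

Cells: a = 106, b = 1252, c = 130, d = 833.
OR = (106·833)/(1252·130) = 88298/162760 = 0.54250
Risk in exposed = 106/1358 = 0.07806; risk in unexposed = 130/963 = 0.13499; RR = 0.57821
OR/RR = 0.54250 / 0.57821 = 0.93824
The outcome is not rare, so the OR lies further from 1 than the RR.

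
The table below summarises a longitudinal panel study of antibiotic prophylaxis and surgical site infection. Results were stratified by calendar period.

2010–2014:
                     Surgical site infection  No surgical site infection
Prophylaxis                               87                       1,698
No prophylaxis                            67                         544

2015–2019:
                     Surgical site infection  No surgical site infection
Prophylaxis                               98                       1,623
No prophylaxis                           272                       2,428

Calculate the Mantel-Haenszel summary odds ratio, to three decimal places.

0.499

OR_MH = Σ(aᵢdᵢ/nᵢ) / Σ(bᵢcᵢ/nᵢ), where nᵢ is the stratum total.
Stratum 1 (2010–2014): n = 2396; a·d/n = 87·544/2396 = 19.7529; b·c/n = 1698·67/2396 = 47.4816
Stratum 2 (2015–2019): n = 4421; a·d/n = 98·2428/4421 = 53.8213; b·c/n = 1623·272/4421 = 99.8543
OR_MH = (19.7529 + 53.8213) / (47.4816 + 99.8543) = 73.5742 / 147.3360 = 0.49936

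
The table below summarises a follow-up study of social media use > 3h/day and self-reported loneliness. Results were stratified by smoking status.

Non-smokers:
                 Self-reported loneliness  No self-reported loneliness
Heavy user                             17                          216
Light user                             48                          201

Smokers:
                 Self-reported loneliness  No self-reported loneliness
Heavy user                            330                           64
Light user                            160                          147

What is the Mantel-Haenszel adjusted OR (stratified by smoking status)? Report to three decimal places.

2.112

OR_MH = Σ(aᵢdᵢ/nᵢ) / Σ(bᵢcᵢ/nᵢ), where nᵢ is the stratum total.
Stratum 1 (Non-smokers): n = 482; a·d/n = 17·201/482 = 7.0892; b·c/n = 216·48/482 = 21.5104
Stratum 2 (Smokers): n = 701; a·d/n = 330·147/701 = 69.2011; b·c/n = 64·160/701 = 14.6077
OR_MH = (7.0892 + 69.2011) / (21.5104 + 14.6077) = 76.2904 / 36.1181 = 2.11225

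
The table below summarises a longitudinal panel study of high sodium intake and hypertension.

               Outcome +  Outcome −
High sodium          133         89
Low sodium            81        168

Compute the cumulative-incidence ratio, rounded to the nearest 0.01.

Cells: a = 133, b = 89, c = 81, d = 168.
Risk in exposed = 133/222 = 0.59910; risk in unexposed = 81/249 = 0.32530.
RR = 0.59910 / 0.32530 = 1.84168
The risk among the exposed is 1.84 times that among the unexposed.

1.84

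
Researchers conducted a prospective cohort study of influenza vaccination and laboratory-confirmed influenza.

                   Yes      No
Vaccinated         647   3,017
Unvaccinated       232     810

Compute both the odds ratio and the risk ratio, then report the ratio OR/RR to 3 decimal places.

0.944

Cells: a = 647, b = 3017, c = 232, d = 810.
OR = (647·810)/(3017·232) = 524070/699944 = 0.74873
Risk in exposed = 647/3664 = 0.17658; risk in unexposed = 232/1042 = 0.22265; RR = 0.79310
OR/RR = 0.74873 / 0.79310 = 0.94406
The outcome is not rare, so the OR lies further from 1 than the RR.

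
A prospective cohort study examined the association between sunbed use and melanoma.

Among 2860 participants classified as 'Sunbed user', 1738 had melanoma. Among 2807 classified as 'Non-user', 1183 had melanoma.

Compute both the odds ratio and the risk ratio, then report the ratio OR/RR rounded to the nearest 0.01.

From the description: a = 1738, b = 1122, c = 1183, d = 1624.
OR = (1738·1624)/(1122·1183) = 2822512/1327326 = 2.12646
Risk in exposed = 1738/2860 = 0.60769; risk in unexposed = 1183/2807 = 0.42145; RR = 1.44192
OR/RR = 2.12646 / 1.44192 = 1.47474
The outcome is not rare, so the OR lies further from 1 than the RR.

1.47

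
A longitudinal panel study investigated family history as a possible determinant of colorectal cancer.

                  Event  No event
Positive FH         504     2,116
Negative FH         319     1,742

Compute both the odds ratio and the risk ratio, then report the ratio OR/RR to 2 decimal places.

Cells: a = 504, b = 2116, c = 319, d = 1742.
OR = (504·1742)/(2116·319) = 877968/675004 = 1.30069
Risk in exposed = 504/2620 = 0.19237; risk in unexposed = 319/2061 = 0.15478; RR = 1.24284
OR/RR = 1.30069 / 1.24284 = 1.04654
The outcome is not rare, so the OR lies further from 1 than the RR.

1.05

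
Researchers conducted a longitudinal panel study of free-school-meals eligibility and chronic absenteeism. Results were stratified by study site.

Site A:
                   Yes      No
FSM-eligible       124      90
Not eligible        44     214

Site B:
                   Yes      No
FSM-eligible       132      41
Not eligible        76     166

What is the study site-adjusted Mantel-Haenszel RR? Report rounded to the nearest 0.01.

2.80

RR_MH = Σ(aᵢ·n₀ᵢ/nᵢ) / Σ(cᵢ·n₁ᵢ/nᵢ), with n₁ᵢ = aᵢ+bᵢ (exposed), n₀ᵢ = cᵢ+dᵢ (unexposed), nᵢ = n₁ᵢ+n₀ᵢ.
Stratum 1 (Site A): n₁ = 214, n₀ = 258, n = 472; a·n₀/n = 124·258/472 = 67.7797; c·n₁/n = 44·214/472 = 19.9492
Stratum 2 (Site B): n₁ = 173, n₀ = 242, n = 415; a·n₀/n = 132·242/415 = 76.9735; c·n₁/n = 76·173/415 = 31.6819
RR_MH = (67.7797 + 76.9735) / (19.9492 + 31.6819) = 144.7532 / 51.6311 = 2.80361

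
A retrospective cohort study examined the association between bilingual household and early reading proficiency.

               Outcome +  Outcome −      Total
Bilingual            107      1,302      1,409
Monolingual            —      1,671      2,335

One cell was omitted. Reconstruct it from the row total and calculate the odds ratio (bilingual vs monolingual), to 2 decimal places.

The missing cell is in the unexposed row: 2335 − 1671 = 664.
So a = 107, b = 1302, c = 664, d = 1671.
OR = (a·d)/(b·c) = (107 × 1671) / (1302 × 664) = 178797 / 864528 = 0.20681

0.21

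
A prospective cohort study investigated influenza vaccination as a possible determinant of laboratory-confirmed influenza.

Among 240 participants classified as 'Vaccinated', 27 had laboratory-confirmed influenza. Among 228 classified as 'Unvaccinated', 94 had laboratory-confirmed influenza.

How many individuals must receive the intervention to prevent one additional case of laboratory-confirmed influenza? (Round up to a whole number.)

Risk in treated group = 27/240 = 0.11250; risk in control = 94/228 = 0.41228.
Absolute risk reduction = 0.41228 − 0.11250 = 0.29978
NNT = 1 / ARR = 1 / 0.29978 = 3.336 → round up → 4

4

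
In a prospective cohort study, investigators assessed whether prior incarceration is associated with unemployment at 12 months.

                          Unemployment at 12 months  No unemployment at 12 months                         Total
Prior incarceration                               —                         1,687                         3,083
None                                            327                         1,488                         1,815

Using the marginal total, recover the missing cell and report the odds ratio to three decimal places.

3.766

The missing cell is in the exposed row: 3083 − 1687 = 1396.
So a = 1396, b = 1687, c = 327, d = 1488.
OR = (a·d)/(b·c) = (1396 × 1488) / (1687 × 327) = 2077248 / 551649 = 3.76552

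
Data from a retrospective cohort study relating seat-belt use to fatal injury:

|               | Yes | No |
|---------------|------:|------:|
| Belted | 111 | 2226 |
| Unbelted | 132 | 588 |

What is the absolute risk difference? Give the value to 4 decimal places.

-0.1358

Cells: a = 111, b = 2226, c = 132, d = 588.
Risk in exposed = 111/2337 = 0.047497; risk in unexposed = 132/720 = 0.183333.
Risk difference = 0.047497 − 0.183333 = -0.135837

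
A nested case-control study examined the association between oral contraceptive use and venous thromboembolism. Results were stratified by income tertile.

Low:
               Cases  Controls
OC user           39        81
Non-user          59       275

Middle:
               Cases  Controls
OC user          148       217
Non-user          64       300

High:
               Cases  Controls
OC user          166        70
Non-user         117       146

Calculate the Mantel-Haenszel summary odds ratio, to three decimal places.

OR_MH = Σ(aᵢdᵢ/nᵢ) / Σ(bᵢcᵢ/nᵢ), where nᵢ is the stratum total.
Stratum 1 (Low): n = 454; a·d/n = 39·275/454 = 23.6233; b·c/n = 81·59/454 = 10.5264
Stratum 2 (Middle): n = 729; a·d/n = 148·300/729 = 60.9053; b·c/n = 217·64/729 = 19.0508
Stratum 3 (High): n = 499; a·d/n = 166·146/499 = 48.5691; b·c/n = 70·117/499 = 16.4128
OR_MH = (23.6233 + 60.9053 + 48.5691) / (10.5264 + 19.0508 + 16.4128) = 133.0978 / 45.9900 = 2.89406

2.894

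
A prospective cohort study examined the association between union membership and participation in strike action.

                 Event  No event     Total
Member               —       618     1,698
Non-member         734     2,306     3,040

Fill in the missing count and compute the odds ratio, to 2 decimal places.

The missing cell is in the exposed row: 1698 − 618 = 1080.
So a = 1080, b = 618, c = 734, d = 2306.
OR = (a·d)/(b·c) = (1080 × 2306) / (618 × 734) = 2490480 / 453612 = 5.49033

5.49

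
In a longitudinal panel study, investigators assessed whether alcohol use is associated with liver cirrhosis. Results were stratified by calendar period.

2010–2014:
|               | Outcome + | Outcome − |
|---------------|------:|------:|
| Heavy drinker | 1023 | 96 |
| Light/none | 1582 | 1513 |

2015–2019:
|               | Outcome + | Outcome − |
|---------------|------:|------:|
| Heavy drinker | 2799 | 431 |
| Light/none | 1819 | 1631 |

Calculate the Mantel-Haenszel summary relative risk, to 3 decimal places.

1.690

RR_MH = Σ(aᵢ·n₀ᵢ/nᵢ) / Σ(cᵢ·n₁ᵢ/nᵢ), with n₁ᵢ = aᵢ+bᵢ (exposed), n₀ᵢ = cᵢ+dᵢ (unexposed), nᵢ = n₁ᵢ+n₀ᵢ.
Stratum 1 (2010–2014): n₁ = 1119, n₀ = 3095, n = 4214; a·n₀/n = 1023·3095/4214 = 751.3491; c·n₁/n = 1582·1119/4214 = 420.0897
Stratum 2 (2015–2019): n₁ = 3230, n₀ = 3450, n = 6680; a·n₀/n = 2799·3450/6680 = 1445.5913; c·n₁/n = 1819·3230/6680 = 879.5464
RR_MH = (751.3491 + 1445.5913) / (420.0897 + 879.5464) = 2196.9404 / 1299.6361 = 1.69043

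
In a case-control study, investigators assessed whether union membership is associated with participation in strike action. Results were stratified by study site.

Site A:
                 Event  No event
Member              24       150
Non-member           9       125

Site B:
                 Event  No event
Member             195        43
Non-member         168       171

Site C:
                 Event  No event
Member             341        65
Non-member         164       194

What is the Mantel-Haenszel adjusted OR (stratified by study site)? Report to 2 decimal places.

OR_MH = Σ(aᵢdᵢ/nᵢ) / Σ(bᵢcᵢ/nᵢ), where nᵢ is the stratum total.
Stratum 1 (Site A): n = 308; a·d/n = 24·125/308 = 9.7403; b·c/n = 150·9/308 = 4.3831
Stratum 2 (Site B): n = 577; a·d/n = 195·171/577 = 57.7903; b·c/n = 43·168/577 = 12.5199
Stratum 3 (Site C): n = 764; a·d/n = 341·194/764 = 86.5890; b·c/n = 65·164/764 = 13.9529
OR_MH = (9.7403 + 57.7903 + 86.5890) / (4.3831 + 12.5199 + 13.9529) = 154.1196 / 30.8559 = 4.99481

4.99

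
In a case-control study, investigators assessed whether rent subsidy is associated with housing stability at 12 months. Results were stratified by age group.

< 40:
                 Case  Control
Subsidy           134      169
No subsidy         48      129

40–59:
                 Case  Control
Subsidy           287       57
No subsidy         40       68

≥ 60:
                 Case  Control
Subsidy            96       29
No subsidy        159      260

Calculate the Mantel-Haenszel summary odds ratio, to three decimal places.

4.111

OR_MH = Σ(aᵢdᵢ/nᵢ) / Σ(bᵢcᵢ/nᵢ), where nᵢ is the stratum total.
Stratum 1 (< 40): n = 480; a·d/n = 134·129/480 = 36.0125; b·c/n = 169·48/480 = 16.9000
Stratum 2 (40–59): n = 452; a·d/n = 287·68/452 = 43.1770; b·c/n = 57·40/452 = 5.0442
Stratum 3 (≥ 60): n = 544; a·d/n = 96·260/544 = 45.8824; b·c/n = 29·159/544 = 8.4761
OR_MH = (36.0125 + 43.1770 + 45.8824) / (16.9000 + 5.0442 + 8.4761) = 125.0718 / 30.4204 = 4.11145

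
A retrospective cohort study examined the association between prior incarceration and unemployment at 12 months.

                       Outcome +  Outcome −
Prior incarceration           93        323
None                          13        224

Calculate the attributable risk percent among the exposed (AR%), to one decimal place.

Cells: a = 93, b = 323, c = 13, d = 224.
Risk in exposed = 93/416 = 0.22356; risk in unexposed = 13/237 = 0.05485.
RR = 0.22356/0.05485 = 4.07563
AR% = (RR − 1)/RR × 100 = (4.07563 − 1)/4.07563 × 100 = 75.4639%

75.5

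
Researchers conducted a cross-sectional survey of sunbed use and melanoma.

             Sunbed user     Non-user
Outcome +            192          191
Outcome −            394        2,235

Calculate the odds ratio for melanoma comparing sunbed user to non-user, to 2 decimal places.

5.70

Reading the table with exposure as columns: a = 192 (Sunbed user, case), b = 394 (Sunbed user, non-case), c = 191 (Non-user, case), d = 2235.
OR = (a·d)/(b·c) = (192 × 2235) / (394 × 191) = 429120 / 75254 = 5.70229
The odds of melanoma are about 5.70 times as high in the sunbed user group.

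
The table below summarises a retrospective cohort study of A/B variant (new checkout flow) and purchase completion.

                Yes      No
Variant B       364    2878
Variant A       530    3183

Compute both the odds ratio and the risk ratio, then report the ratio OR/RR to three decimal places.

Cells: a = 364, b = 2878, c = 530, d = 3183.
OR = (364·3183)/(2878·530) = 1158612/1525340 = 0.75958
Risk in exposed = 364/3242 = 0.11228; risk in unexposed = 530/3713 = 0.14274; RR = 0.78657
OR/RR = 0.75958 / 0.78657 = 0.96568
The outcome is not rare, so the OR lies further from 1 than the RR.

0.966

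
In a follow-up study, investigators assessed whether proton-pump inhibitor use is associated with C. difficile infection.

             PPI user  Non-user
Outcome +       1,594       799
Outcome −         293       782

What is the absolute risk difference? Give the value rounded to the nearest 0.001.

Reading the table with exposure as columns: a = 1594 (PPI user, case), b = 293 (PPI user, non-case), c = 799 (Non-user, case), d = 782.
Risk in exposed = 1594/1887 = 0.844727; risk in unexposed = 799/1581 = 0.505376.
Risk difference = 0.844727 − 0.505376 = 0.339351

0.339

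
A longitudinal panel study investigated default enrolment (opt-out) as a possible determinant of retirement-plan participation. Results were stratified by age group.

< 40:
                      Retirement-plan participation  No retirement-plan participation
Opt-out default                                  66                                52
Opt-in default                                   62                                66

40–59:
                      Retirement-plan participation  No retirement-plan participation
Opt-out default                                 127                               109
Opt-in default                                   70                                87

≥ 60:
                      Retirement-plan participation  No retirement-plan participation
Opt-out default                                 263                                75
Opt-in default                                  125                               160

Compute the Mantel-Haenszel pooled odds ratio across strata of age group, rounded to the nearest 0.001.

OR_MH = Σ(aᵢdᵢ/nᵢ) / Σ(bᵢcᵢ/nᵢ), where nᵢ is the stratum total.
Stratum 1 (< 40): n = 246; a·d/n = 66·66/246 = 17.7073; b·c/n = 52·62/246 = 13.1057
Stratum 2 (40–59): n = 393; a·d/n = 127·87/393 = 28.1145; b·c/n = 109·70/393 = 19.4148
Stratum 3 (≥ 60): n = 623; a·d/n = 263·160/623 = 67.5441; b·c/n = 75·125/623 = 15.0482
OR_MH = (17.7073 + 28.1145 + 67.5441) / (13.1057 + 19.4148 + 15.0482) = 113.3660 / 47.5686 = 2.38321

2.383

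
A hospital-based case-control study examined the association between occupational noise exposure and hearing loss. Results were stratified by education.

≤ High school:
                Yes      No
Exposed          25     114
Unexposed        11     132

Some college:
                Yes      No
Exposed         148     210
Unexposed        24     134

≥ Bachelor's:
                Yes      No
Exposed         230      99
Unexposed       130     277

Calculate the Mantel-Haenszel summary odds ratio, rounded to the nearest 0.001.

4.312

OR_MH = Σ(aᵢdᵢ/nᵢ) / Σ(bᵢcᵢ/nᵢ), where nᵢ is the stratum total.
Stratum 1 (≤ High school): n = 282; a·d/n = 25·132/282 = 11.7021; b·c/n = 114·11/282 = 4.4468
Stratum 2 (Some college): n = 516; a·d/n = 148·134/516 = 38.4341; b·c/n = 210·24/516 = 9.7674
Stratum 3 (≥ Bachelor's): n = 736; a·d/n = 230·277/736 = 86.5625; b·c/n = 99·130/736 = 17.4864
OR_MH = (11.7021 + 38.4341 + 86.5625) / (4.4468 + 9.7674 + 17.4864) = 136.6987 / 31.7007 = 4.31217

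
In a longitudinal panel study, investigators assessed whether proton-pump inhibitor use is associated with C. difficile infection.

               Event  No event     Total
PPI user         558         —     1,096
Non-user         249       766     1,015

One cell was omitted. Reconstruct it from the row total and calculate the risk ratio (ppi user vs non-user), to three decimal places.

2.075

The missing cell is in the exposed row: 1096 − 558 = 538.
So a = 558, b = 538, c = 249, d = 766.
RR = [a/(a+b)] / [c/(c+d)] = (558/1096) / (249/1015) = 0.50912/0.24532 = 2.07535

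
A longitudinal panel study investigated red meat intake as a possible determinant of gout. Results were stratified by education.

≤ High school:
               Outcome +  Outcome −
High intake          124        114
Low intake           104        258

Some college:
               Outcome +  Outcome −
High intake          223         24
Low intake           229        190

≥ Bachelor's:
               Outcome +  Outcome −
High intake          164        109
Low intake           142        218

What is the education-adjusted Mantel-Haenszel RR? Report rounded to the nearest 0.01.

1.65

RR_MH = Σ(aᵢ·n₀ᵢ/nᵢ) / Σ(cᵢ·n₁ᵢ/nᵢ), with n₁ᵢ = aᵢ+bᵢ (exposed), n₀ᵢ = cᵢ+dᵢ (unexposed), nᵢ = n₁ᵢ+n₀ᵢ.
Stratum 1 (≤ High school): n₁ = 238, n₀ = 362, n = 600; a·n₀/n = 124·362/600 = 74.8133; c·n₁/n = 104·238/600 = 41.2533
Stratum 2 (Some college): n₁ = 247, n₀ = 419, n = 666; a·n₀/n = 223·419/666 = 140.2958; c·n₁/n = 229·247/666 = 84.9294
Stratum 3 (≥ Bachelor's): n₁ = 273, n₀ = 360, n = 633; a·n₀/n = 164·360/633 = 93.2701; c·n₁/n = 142·273/633 = 61.2417
RR_MH = (74.8133 + 140.2958 + 93.2701) / (41.2533 + 84.9294 + 61.2417) = 308.3793 / 187.4245 = 1.64535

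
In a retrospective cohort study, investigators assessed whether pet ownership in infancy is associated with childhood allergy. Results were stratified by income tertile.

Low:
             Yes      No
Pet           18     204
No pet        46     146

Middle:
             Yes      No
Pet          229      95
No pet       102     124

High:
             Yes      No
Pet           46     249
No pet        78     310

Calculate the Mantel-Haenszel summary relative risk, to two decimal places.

RR_MH = Σ(aᵢ·n₀ᵢ/nᵢ) / Σ(cᵢ·n₁ᵢ/nᵢ), with n₁ᵢ = aᵢ+bᵢ (exposed), n₀ᵢ = cᵢ+dᵢ (unexposed), nᵢ = n₁ᵢ+n₀ᵢ.
Stratum 1 (Low): n₁ = 222, n₀ = 192, n = 414; a·n₀/n = 18·192/414 = 8.3478; c·n₁/n = 46·222/414 = 24.6667
Stratum 2 (Middle): n₁ = 324, n₀ = 226, n = 550; a·n₀/n = 229·226/550 = 94.0982; c·n₁/n = 102·324/550 = 60.0873
Stratum 3 (High): n₁ = 295, n₀ = 388, n = 683; a·n₀/n = 46·388/683 = 26.1318; c·n₁/n = 78·295/683 = 33.6896
RR_MH = (8.3478 + 94.0982 + 26.1318) / (24.6667 + 60.0873 + 33.6896) = 128.5778 / 118.4435 = 1.08556

1.09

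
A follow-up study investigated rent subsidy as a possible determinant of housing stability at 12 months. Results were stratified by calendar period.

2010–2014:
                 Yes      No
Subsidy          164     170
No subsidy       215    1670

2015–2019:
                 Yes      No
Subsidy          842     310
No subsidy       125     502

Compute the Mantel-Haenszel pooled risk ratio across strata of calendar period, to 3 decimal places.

3.849

RR_MH = Σ(aᵢ·n₀ᵢ/nᵢ) / Σ(cᵢ·n₁ᵢ/nᵢ), with n₁ᵢ = aᵢ+bᵢ (exposed), n₀ᵢ = cᵢ+dᵢ (unexposed), nᵢ = n₁ᵢ+n₀ᵢ.
Stratum 1 (2010–2014): n₁ = 334, n₀ = 1885, n = 2219; a·n₀/n = 164·1885/2219 = 139.3150; c·n₁/n = 215·334/2219 = 32.3614
Stratum 2 (2015–2019): n₁ = 1152, n₀ = 627, n = 1779; a·n₀/n = 842·627/1779 = 296.7589; c·n₁/n = 125·1152/1779 = 80.9444
RR_MH = (139.3150 + 296.7589) / (32.3614 + 80.9444) = 436.0739 / 113.3058 = 3.84865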